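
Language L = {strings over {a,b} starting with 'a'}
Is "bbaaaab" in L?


first symbol = 'b'

No, "bbaaaab" is not in L


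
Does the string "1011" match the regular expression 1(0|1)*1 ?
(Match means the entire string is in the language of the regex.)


|string| = 4; first = '1'; last = '1'

Yes, "1011" matches 1(0|1)*1


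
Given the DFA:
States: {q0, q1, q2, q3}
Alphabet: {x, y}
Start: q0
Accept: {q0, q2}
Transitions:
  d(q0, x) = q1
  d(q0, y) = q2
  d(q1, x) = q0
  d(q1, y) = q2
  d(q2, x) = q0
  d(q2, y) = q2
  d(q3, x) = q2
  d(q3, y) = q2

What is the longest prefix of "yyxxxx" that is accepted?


Run the DFA, marking each prefix where the state is accepting:
  "" -> q0 [accept]
  "y" -> q2 [accept]
  "yy" -> q2 [accept]
  "yyx" -> q0 [accept]
  "yyxx" -> q1 [reject]
  "yyxxx" -> q0 [accept]
  "yyxxxx" -> q1 [reject]

"yyxxx"


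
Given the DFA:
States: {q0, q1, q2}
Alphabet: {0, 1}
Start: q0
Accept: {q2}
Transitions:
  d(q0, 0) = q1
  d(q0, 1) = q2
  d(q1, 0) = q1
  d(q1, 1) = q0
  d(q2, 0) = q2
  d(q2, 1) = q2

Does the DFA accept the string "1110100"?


Trace: q0 -> q2 -> q2 -> q2 -> q2 -> q2 -> q2 -> q2
Final state: q2
Accept states: {q2}

Yes, accepted (final state q2 is an accept state)


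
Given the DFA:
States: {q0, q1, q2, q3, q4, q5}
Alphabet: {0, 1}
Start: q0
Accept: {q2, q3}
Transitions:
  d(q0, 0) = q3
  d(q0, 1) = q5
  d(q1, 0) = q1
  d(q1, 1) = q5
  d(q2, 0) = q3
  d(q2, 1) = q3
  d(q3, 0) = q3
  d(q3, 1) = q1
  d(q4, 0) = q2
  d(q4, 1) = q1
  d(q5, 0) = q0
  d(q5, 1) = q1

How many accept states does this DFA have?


Accept states listed: {q2, q3}
Counting: q2(1) q3(2)

2


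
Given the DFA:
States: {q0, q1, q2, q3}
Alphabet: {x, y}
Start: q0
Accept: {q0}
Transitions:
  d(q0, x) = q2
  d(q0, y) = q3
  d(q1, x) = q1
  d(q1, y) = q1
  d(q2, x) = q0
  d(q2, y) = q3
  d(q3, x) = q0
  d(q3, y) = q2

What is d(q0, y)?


Looking up transition d(q0, y)

q3


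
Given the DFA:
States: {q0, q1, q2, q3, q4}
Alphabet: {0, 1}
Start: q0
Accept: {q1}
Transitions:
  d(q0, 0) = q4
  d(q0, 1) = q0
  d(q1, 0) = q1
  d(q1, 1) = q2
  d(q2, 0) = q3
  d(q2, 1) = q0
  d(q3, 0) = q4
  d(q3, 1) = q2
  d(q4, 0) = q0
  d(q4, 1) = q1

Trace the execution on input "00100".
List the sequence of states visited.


Input: 00100
d(q0, 0) = q4
d(q4, 0) = q0
d(q0, 1) = q0
d(q0, 0) = q4
d(q4, 0) = q0


q0 -> q4 -> q0 -> q0 -> q4 -> q0


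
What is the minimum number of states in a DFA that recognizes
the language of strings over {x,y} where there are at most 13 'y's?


States: count = 0, 1, ..., 13 (all accepting; 14 states), plus a dead state for count > 13.
Total: 14 + 1 = 15.

15


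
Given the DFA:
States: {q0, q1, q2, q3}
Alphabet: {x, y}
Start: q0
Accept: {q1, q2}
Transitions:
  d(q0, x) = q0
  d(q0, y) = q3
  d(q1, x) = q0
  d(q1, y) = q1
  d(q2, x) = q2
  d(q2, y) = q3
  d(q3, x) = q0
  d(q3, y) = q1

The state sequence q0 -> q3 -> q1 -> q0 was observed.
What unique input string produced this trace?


Trace back each transition to find the symbol:
  q0 --[y]--> q3
  q3 --[y]--> q1
  q1 --[x]--> q0

"yyx"


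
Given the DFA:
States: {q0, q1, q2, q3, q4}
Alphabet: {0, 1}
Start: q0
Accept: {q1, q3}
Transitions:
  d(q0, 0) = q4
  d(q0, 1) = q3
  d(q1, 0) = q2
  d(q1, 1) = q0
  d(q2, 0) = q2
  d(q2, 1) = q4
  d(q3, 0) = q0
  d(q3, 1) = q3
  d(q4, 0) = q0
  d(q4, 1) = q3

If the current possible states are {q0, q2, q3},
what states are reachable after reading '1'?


Apply transition on '1' from each current state:
  d(q0, 1) = q3
  d(q2, 1) = q4
  d(q3, 1) = q3

{q3, q4}


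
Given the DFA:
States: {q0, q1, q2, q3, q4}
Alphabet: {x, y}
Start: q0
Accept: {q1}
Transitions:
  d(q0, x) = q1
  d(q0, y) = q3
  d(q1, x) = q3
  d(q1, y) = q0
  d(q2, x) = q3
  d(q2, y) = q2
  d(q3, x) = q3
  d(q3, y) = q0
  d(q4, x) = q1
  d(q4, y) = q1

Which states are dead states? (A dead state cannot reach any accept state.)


Forward reachability from each state:
  q0 -> reaches accept state q1 (live)
  q1 -> reaches accept state q1 (live)
  q2 -> reaches accept state q1 (live)
  q3 -> reaches accept state q1 (live)
  q4 -> reaches accept state q1 (live)

None (all states can reach an accept state)


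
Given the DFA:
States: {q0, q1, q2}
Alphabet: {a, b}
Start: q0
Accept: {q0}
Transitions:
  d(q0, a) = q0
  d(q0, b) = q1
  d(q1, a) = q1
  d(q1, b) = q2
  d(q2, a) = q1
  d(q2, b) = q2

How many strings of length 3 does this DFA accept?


Enumerating all length-3 strings:
  "aaa" -> q0 [accept]
  "aab" -> q1 [reject]
  "aba" -> q1 [reject]
  "abb" -> q2 [reject]
  "baa" -> q1 [reject]
  "bab" -> q2 [reject]
  "bba" -> q1 [reject]
  "bbb" -> q2 [reject]

1 out of 8


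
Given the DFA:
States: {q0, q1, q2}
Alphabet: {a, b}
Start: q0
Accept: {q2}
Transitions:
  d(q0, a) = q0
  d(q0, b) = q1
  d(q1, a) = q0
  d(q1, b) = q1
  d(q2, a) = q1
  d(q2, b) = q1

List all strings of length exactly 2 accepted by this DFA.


All strings of length 2: 4 total
Accepted: 0

None


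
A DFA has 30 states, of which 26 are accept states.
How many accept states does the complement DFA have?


Complement swaps accept and non-accept states.
30 - 26 = 4

4


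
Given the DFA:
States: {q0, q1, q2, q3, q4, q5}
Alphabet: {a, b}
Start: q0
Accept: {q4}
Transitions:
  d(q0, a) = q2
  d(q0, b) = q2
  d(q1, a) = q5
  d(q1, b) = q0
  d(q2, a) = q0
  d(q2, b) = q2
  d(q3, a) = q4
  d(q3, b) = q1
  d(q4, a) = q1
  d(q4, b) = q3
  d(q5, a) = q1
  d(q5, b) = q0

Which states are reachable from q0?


BFS from q0:
  layer 0: {q0}
  layer 1: {q2}

{q0, q2}


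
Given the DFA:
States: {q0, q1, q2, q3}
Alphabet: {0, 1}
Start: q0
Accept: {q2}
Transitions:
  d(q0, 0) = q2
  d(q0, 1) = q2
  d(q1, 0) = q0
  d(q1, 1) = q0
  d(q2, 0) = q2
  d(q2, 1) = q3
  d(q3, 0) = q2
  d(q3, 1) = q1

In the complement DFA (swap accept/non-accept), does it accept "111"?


Trace: q0 -> q2 -> q3 -> q1
Final: q1
Original accept: {q2}
Complement: q1 is not in original accept

Yes, complement accepts (original rejects)


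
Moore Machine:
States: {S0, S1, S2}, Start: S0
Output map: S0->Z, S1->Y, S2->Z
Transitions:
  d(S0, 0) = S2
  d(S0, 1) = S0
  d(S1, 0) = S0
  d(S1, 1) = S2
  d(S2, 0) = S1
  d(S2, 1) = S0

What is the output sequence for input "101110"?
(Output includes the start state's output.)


Start: S0 (output Z)
  --1--> S0 (output Z)
  --0--> S2 (output Z)
  --1--> S0 (output Z)
  --1--> S0 (output Z)
  --1--> S0 (output Z)
  --0--> S2 (output Z)

"ZZZZZZZ"


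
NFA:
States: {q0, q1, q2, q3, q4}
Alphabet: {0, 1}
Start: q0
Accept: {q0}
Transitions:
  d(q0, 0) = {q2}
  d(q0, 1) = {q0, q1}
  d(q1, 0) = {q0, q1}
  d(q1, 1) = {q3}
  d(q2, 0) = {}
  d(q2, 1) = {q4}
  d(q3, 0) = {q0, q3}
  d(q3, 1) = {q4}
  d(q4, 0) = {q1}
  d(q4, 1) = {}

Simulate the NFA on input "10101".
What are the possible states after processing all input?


Start: {q0}
  --1--> {q0, q1}
  --0--> {q0, q1, q2}
  --1--> {q0, q1, q3, q4}
  --0--> {q0, q1, q2, q3}
  --1--> {q0, q1, q3, q4}

{q0, q1, q3, q4}


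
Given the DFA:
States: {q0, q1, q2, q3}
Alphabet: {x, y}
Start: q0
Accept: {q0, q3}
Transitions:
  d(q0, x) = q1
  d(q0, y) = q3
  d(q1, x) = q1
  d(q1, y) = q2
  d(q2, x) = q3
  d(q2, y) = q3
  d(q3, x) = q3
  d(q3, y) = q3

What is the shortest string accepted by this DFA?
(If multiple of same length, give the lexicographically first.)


BFS by string length (lex-first path to each state shown):
  len 0: q0<-""
Found accept state at length 0.

"" (empty string)


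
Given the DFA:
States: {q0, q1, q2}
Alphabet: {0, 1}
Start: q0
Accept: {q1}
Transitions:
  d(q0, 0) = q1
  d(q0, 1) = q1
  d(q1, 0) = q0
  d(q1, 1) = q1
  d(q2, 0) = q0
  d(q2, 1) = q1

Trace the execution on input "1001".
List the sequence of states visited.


Input: 1001
d(q0, 1) = q1
d(q1, 0) = q0
d(q0, 0) = q1
d(q1, 1) = q1


q0 -> q1 -> q0 -> q1 -> q1


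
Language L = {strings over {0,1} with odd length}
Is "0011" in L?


length = 4; 4 mod 2 = 0

No, "0011" is not in L


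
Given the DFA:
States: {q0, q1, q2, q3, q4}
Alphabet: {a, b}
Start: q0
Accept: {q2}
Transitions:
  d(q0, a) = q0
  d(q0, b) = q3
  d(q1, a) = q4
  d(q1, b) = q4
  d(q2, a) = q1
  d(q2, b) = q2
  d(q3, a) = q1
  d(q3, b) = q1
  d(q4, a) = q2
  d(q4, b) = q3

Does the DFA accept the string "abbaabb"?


Trace: q0 -> q0 -> q3 -> q1 -> q4 -> q2 -> q2 -> q2
Final state: q2
Accept states: {q2}

Yes, accepted (final state q2 is an accept state)


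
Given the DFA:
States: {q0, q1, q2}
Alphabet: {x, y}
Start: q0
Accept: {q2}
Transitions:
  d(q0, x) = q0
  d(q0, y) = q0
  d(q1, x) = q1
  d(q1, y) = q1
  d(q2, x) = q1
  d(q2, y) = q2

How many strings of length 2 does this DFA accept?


Enumerating all length-2 strings:
  "xx" -> q0 [reject]
  "xy" -> q0 [reject]
  "yx" -> q0 [reject]
  "yy" -> q0 [reject]

0 out of 4


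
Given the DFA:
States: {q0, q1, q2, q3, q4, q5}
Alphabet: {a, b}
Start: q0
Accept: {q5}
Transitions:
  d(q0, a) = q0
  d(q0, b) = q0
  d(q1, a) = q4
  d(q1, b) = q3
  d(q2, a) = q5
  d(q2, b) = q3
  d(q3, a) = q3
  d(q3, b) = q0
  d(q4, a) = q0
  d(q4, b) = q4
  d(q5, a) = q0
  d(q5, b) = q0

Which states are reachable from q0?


BFS from q0:
  layer 0: {q0}

{q0}


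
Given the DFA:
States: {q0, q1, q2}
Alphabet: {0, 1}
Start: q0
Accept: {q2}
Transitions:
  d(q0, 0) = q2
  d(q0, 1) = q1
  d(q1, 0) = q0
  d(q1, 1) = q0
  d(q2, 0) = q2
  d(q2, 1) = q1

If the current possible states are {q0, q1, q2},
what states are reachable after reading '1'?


Apply transition on '1' from each current state:
  d(q0, 1) = q1
  d(q1, 1) = q0
  d(q2, 1) = q1

{q0, q1}


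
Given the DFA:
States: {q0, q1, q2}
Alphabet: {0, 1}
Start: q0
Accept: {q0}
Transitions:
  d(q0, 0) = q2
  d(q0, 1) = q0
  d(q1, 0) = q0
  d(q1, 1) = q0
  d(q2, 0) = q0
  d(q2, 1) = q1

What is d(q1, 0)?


Looking up transition d(q1, 0)

q0


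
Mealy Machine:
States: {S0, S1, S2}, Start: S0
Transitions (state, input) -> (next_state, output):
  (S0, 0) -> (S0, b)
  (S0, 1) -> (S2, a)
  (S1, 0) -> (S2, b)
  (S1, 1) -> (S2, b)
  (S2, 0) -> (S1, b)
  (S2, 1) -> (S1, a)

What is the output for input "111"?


Step-by-step:
  (S0, 1) -> (S2, a)
  (S2, 1) -> (S1, a)
  (S1, 1) -> (S2, b)

"aab"


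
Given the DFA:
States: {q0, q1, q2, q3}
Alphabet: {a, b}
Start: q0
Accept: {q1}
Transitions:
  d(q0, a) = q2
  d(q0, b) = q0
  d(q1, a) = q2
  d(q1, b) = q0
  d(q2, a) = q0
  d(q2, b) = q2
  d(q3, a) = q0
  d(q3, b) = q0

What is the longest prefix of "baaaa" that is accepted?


Run the DFA, marking each prefix where the state is accepting:
  "" -> q0 [reject]
  "b" -> q0 [reject]
  "ba" -> q2 [reject]
  "baa" -> q0 [reject]
  "baaa" -> q2 [reject]
  "baaaa" -> q0 [reject]

No prefix is accepted


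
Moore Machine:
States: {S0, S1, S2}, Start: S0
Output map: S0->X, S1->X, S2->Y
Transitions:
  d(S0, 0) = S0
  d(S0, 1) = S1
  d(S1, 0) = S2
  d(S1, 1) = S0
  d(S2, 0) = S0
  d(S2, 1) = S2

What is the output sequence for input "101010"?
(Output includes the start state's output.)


Start: S0 (output X)
  --1--> S1 (output X)
  --0--> S2 (output Y)
  --1--> S2 (output Y)
  --0--> S0 (output X)
  --1--> S1 (output X)
  --0--> S2 (output Y)

"XXYYXXY"


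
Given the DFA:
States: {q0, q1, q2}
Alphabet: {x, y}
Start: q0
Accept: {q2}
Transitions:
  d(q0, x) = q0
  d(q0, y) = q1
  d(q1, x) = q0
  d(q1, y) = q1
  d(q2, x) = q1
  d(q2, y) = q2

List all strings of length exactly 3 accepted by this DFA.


All strings of length 3: 8 total
Accepted: 0

None


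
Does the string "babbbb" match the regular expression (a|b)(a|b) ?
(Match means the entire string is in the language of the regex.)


|string| = 6; first = 'b'; last = 'b'

No, "babbbb" does not match (a|b)(a|b)


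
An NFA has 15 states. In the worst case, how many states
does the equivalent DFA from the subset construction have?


Subset construction: one DFA state per subset of NFA states.
2^15 = 32768

32768


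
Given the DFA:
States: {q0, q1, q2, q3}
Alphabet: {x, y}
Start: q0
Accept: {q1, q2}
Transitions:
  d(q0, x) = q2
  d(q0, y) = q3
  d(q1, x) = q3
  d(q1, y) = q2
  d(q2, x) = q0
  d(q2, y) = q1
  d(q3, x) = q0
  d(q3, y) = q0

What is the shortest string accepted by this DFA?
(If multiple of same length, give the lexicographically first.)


BFS by string length (lex-first path to each state shown):
  len 0: q0<-""
  len 1: q2<-"x", q3<-"y"
Found accept state at length 1.

"x"


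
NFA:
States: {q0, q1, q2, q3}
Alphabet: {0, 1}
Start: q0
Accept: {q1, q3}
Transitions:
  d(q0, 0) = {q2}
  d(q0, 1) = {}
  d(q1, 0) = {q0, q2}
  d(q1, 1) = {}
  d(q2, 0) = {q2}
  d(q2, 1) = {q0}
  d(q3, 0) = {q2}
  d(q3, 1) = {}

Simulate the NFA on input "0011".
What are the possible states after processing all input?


Start: {q0}
  --0--> {q2}
  --0--> {q2}
  --1--> {q0}
  --1--> {}

{} (empty set, no valid transitions)


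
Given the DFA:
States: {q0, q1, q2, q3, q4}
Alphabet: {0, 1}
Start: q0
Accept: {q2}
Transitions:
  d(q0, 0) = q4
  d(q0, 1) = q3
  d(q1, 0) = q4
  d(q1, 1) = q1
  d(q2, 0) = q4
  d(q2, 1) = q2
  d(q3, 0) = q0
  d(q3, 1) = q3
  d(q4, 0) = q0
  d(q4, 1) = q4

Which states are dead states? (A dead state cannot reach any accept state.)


Forward reachability from each state:
  q0 -> reaches {q0, q3, q4}, no accept state (dead)
  q1 -> reaches {q0, q1, q3, q4}, no accept state (dead)
  q2 -> reaches accept state q2 (live)
  q3 -> reaches {q0, q3, q4}, no accept state (dead)
  q4 -> reaches {q0, q3, q4}, no accept state (dead)

{q0, q1, q3, q4}


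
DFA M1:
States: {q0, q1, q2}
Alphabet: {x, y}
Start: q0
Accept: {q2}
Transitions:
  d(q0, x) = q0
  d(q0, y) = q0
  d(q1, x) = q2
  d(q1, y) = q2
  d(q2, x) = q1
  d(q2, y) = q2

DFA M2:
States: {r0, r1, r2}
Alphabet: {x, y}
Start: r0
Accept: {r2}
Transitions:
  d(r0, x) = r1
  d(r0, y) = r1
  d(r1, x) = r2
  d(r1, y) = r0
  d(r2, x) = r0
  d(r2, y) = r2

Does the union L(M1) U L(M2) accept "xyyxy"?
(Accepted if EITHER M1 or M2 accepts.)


M1: final=q0 accepted=False
M2: final=r2 accepted=True

Yes, union accepts


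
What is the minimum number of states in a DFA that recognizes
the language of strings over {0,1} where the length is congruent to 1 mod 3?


States track (length) mod 3.
Need 3 states: one per remainder 0..2; accept = remainder 1.

3


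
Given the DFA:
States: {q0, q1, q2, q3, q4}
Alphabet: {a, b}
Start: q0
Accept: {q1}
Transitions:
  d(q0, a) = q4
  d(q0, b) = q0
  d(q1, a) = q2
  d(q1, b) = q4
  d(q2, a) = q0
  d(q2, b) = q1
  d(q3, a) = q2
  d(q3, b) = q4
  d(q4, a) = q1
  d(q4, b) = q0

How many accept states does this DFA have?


Accept states listed: {q1}
Counting: q1(1)

1


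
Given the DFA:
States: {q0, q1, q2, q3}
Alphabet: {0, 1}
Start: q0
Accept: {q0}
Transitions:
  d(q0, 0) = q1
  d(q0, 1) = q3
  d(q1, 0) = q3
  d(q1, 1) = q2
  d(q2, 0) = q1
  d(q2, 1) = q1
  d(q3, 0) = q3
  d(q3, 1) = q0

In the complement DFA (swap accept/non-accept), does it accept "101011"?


Trace: q0 -> q3 -> q3 -> q0 -> q1 -> q2 -> q1
Final: q1
Original accept: {q0}
Complement: q1 is not in original accept

Yes, complement accepts (original rejects)


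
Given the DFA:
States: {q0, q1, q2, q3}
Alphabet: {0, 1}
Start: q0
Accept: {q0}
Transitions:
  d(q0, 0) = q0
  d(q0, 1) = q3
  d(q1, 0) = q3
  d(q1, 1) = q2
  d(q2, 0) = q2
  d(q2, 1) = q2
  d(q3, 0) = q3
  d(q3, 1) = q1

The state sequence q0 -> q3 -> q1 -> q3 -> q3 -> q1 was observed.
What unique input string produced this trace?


Trace back each transition to find the symbol:
  q0 --[1]--> q3
  q3 --[1]--> q1
  q1 --[0]--> q3
  q3 --[0]--> q3
  q3 --[1]--> q1

"11001"


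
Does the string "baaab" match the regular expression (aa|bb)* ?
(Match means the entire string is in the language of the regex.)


|string| = 5; first = 'b'; last = 'b'

No, "baaab" does not match (aa|bb)*


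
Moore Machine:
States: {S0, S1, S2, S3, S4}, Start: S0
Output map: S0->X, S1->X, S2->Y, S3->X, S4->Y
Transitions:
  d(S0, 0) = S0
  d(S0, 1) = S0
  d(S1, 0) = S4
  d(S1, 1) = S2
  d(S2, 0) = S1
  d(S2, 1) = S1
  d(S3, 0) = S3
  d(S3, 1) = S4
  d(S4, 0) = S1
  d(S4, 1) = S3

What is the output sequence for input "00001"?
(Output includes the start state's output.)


Start: S0 (output X)
  --0--> S0 (output X)
  --0--> S0 (output X)
  --0--> S0 (output X)
  --0--> S0 (output X)
  --1--> S0 (output X)

"XXXXXX"


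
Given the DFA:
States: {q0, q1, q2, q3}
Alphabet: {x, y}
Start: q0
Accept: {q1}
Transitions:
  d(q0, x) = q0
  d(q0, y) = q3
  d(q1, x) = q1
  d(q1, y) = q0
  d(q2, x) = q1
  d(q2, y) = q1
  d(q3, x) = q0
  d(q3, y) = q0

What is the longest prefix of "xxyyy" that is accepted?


Run the DFA, marking each prefix where the state is accepting:
  "" -> q0 [reject]
  "x" -> q0 [reject]
  "xx" -> q0 [reject]
  "xxy" -> q3 [reject]
  "xxyy" -> q0 [reject]
  "xxyyy" -> q3 [reject]

No prefix is accepted


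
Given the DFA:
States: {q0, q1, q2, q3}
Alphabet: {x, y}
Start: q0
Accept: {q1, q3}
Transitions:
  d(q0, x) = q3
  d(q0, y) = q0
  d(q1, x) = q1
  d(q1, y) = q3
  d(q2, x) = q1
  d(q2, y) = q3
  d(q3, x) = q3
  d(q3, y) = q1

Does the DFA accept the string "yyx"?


Trace: q0 -> q0 -> q0 -> q3
Final state: q3
Accept states: {q1, q3}

Yes, accepted (final state q3 is an accept state)


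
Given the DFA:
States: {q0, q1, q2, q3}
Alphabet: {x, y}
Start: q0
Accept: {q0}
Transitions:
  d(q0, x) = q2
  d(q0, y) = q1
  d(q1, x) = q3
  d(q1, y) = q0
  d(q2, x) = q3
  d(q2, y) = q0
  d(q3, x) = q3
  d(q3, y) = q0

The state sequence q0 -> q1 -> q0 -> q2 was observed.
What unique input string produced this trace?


Trace back each transition to find the symbol:
  q0 --[y]--> q1
  q1 --[y]--> q0
  q0 --[x]--> q2

"yyx"


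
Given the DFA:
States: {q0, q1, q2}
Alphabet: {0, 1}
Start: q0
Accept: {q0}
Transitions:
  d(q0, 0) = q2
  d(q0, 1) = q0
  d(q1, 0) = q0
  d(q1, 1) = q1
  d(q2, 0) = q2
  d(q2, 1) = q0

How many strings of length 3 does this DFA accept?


Enumerating all length-3 strings:
  "000" -> q2 [reject]
  "001" -> q0 [accept]
  "010" -> q2 [reject]
  "011" -> q0 [accept]
  "100" -> q2 [reject]
  "101" -> q0 [accept]
  "110" -> q2 [reject]
  "111" -> q0 [accept]

4 out of 8


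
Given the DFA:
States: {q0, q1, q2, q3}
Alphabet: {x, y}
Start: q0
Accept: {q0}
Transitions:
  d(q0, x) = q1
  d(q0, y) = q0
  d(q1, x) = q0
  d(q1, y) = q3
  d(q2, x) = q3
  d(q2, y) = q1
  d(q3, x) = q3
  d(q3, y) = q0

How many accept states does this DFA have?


Accept states listed: {q0}
Counting: q0(1)

1


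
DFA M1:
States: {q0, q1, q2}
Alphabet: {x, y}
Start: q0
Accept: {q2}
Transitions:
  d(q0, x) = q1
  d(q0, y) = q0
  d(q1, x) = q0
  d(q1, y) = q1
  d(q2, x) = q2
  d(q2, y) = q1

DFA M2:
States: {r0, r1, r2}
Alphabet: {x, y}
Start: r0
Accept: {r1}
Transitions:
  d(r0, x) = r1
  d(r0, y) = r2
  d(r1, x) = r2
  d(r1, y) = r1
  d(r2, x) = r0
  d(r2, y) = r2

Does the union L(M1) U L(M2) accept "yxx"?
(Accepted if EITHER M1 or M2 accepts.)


M1: final=q0 accepted=False
M2: final=r1 accepted=True

Yes, union accepts


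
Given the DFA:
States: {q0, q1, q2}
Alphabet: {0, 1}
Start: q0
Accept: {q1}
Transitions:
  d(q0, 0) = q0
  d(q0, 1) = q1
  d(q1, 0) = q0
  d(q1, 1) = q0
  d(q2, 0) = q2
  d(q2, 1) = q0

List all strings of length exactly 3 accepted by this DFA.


All strings of length 3: 8 total
Accepted: 3

"001", "101", "111"


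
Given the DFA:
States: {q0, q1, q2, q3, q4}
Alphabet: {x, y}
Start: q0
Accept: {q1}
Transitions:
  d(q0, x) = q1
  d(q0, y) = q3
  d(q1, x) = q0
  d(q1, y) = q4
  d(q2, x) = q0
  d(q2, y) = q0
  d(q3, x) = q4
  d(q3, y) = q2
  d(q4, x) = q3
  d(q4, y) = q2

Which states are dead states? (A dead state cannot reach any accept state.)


Forward reachability from each state:
  q0 -> reaches accept state q1 (live)
  q1 -> reaches accept state q1 (live)
  q2 -> reaches accept state q1 (live)
  q3 -> reaches accept state q1 (live)
  q4 -> reaches accept state q1 (live)

None (all states can reach an accept state)


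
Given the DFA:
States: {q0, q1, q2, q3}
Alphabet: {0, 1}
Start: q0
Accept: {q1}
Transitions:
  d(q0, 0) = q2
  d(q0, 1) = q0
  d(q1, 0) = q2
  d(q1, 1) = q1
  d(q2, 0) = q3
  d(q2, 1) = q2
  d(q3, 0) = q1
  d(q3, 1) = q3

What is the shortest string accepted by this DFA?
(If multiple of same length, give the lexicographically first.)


BFS by string length (lex-first path to each state shown):
  len 0: q0<-""
  len 1: q0<-"1", q2<-"0"
  len 2: q0<-"11", q2<-"01", q3<-"00"
  len 3: q0<-"111", q1<-"000", q2<-"011", q3<-"001"
Found accept state at length 3.

"000"


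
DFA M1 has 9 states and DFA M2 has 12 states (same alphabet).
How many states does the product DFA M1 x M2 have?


Product construction pairs every M1 state with every M2 state.
9 * 12 = 108

108


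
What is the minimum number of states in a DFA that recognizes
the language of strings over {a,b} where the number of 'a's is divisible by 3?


States track (count of 'a') mod 3.
Need 3 states: one per remainder 0..2; accept = remainder 0.

3


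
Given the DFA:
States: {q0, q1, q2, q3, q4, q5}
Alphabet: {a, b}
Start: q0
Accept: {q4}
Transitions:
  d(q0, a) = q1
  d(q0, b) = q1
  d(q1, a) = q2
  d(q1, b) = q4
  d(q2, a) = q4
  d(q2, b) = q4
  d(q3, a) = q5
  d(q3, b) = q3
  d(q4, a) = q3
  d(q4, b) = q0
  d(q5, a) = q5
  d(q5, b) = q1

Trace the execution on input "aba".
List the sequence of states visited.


Input: aba
d(q0, a) = q1
d(q1, b) = q4
d(q4, a) = q3


q0 -> q1 -> q4 -> q3


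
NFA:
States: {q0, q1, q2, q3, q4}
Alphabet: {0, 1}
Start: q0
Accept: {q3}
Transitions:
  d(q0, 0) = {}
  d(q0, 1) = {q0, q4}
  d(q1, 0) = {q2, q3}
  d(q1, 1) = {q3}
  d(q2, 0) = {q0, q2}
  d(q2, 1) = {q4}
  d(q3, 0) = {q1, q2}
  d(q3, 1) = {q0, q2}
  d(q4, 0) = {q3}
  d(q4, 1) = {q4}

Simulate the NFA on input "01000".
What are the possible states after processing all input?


Start: {q0}
  --0--> {}
  --1--> {}
  --0--> {}
  --0--> {}
  --0--> {}

{} (empty set, no valid transitions)


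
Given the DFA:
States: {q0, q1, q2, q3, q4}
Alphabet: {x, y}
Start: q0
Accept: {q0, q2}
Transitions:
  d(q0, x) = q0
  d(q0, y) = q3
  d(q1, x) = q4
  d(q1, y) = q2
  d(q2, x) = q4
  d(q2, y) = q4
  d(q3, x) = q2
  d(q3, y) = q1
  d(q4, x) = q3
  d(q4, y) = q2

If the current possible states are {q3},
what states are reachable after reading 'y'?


Apply transition on 'y' from each current state:
  d(q3, y) = q1

{q1}


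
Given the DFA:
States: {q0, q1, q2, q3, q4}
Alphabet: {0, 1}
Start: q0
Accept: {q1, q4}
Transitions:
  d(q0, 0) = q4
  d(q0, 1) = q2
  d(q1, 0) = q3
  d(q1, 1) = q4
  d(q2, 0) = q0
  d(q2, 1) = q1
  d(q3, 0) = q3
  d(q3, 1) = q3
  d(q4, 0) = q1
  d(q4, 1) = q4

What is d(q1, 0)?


Looking up transition d(q1, 0)

q3


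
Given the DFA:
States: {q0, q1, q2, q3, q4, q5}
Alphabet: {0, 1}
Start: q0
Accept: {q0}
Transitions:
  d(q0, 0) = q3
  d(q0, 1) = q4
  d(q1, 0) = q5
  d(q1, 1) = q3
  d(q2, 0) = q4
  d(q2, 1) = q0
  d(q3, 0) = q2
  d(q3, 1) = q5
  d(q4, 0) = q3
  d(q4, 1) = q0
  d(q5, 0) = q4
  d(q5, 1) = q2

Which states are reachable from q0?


BFS from q0:
  layer 0: {q0}
  layer 1: {q3, q4}
  layer 2: {q2, q5}

{q0, q2, q3, q4, q5}


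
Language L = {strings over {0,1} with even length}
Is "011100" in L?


length = 6; 6 mod 2 = 0

Yes, "011100" is in L


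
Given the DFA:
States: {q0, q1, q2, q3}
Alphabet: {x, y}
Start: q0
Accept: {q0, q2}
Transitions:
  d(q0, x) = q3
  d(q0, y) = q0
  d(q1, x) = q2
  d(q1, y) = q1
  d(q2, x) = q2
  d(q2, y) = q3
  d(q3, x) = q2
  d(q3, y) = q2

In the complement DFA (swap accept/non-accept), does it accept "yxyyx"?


Trace: q0 -> q0 -> q3 -> q2 -> q3 -> q2
Final: q2
Original accept: {q0, q2}
Complement: q2 is in original accept

No, complement rejects (original accepts)


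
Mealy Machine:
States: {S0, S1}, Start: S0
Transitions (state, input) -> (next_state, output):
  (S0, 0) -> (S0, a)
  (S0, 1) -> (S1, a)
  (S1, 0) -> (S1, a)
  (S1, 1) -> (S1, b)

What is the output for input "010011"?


Step-by-step:
  (S0, 0) -> (S0, a)
  (S0, 1) -> (S1, a)
  (S1, 0) -> (S1, a)
  (S1, 0) -> (S1, a)
  (S1, 1) -> (S1, b)
  (S1, 1) -> (S1, b)

"aaaabb"


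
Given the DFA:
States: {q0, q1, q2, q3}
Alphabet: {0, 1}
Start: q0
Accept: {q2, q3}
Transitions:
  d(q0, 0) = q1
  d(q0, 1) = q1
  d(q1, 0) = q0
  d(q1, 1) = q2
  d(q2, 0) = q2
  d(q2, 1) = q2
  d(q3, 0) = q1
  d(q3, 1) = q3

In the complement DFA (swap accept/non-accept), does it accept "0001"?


Trace: q0 -> q1 -> q0 -> q1 -> q2
Final: q2
Original accept: {q2, q3}
Complement: q2 is in original accept

No, complement rejects (original accepts)


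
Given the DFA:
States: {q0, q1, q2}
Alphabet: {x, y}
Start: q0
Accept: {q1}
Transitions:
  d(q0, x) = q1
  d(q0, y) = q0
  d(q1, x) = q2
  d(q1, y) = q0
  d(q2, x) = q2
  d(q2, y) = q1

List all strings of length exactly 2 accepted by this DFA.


All strings of length 2: 4 total
Accepted: 1

"yx"


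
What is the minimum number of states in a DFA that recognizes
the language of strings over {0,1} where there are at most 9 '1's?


States: count = 0, 1, ..., 9 (all accepting; 10 states), plus a dead state for count > 9.
Total: 10 + 1 = 11.

11


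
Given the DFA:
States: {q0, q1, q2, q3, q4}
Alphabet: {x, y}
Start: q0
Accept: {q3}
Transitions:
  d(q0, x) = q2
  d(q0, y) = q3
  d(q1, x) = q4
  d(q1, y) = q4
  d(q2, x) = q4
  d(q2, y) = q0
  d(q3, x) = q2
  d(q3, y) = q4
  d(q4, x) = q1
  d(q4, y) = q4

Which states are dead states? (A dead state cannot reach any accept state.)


Forward reachability from each state:
  q0 -> reaches accept state q3 (live)
  q1 -> reaches {q1, q4}, no accept state (dead)
  q2 -> reaches accept state q3 (live)
  q3 -> reaches accept state q3 (live)
  q4 -> reaches {q1, q4}, no accept state (dead)

{q1, q4}


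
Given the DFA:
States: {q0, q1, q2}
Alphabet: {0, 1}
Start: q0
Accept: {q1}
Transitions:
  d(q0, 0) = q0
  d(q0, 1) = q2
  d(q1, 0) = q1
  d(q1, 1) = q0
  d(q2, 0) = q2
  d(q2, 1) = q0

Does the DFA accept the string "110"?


Trace: q0 -> q2 -> q0 -> q0
Final state: q0
Accept states: {q1}

No, rejected (final state q0 is not an accept state)


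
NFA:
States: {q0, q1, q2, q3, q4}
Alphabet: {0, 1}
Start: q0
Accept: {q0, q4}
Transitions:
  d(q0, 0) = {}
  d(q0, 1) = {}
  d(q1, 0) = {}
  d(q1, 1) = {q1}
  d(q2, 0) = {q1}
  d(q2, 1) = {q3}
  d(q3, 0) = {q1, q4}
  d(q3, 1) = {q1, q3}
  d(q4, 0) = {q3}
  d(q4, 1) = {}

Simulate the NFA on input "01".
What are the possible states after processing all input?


Start: {q0}
  --0--> {}
  --1--> {}

{} (empty set, no valid transitions)


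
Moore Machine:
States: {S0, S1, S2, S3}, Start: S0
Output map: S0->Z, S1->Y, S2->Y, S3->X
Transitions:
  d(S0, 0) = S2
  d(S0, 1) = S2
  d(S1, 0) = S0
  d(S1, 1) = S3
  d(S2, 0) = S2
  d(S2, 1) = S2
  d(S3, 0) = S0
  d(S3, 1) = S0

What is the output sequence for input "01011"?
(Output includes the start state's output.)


Start: S0 (output Z)
  --0--> S2 (output Y)
  --1--> S2 (output Y)
  --0--> S2 (output Y)
  --1--> S2 (output Y)
  --1--> S2 (output Y)

"ZYYYYY"


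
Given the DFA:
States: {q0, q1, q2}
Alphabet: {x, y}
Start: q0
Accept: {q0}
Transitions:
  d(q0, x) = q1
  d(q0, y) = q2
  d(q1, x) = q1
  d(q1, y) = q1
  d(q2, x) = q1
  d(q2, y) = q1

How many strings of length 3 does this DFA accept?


Enumerating all length-3 strings:
  "xxx" -> q1 [reject]
  "xxy" -> q1 [reject]
  "xyx" -> q1 [reject]
  "xyy" -> q1 [reject]
  "yxx" -> q1 [reject]
  "yxy" -> q1 [reject]
  "yyx" -> q1 [reject]
  "yyy" -> q1 [reject]

0 out of 8


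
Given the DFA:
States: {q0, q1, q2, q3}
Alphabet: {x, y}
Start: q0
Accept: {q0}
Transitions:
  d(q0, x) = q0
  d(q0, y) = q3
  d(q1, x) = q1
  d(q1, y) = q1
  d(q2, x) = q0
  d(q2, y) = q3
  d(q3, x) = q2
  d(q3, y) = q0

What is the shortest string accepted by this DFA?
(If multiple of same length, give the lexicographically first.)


BFS by string length (lex-first path to each state shown):
  len 0: q0<-""
Found accept state at length 0.

"" (empty string)


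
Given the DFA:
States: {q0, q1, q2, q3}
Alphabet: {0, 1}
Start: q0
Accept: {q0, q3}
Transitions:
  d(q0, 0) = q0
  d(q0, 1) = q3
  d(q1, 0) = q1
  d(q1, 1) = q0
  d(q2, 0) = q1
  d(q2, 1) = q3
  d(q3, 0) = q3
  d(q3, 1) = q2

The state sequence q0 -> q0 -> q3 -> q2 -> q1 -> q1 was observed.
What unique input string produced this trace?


Trace back each transition to find the symbol:
  q0 --[0]--> q0
  q0 --[1]--> q3
  q3 --[1]--> q2
  q2 --[0]--> q1
  q1 --[0]--> q1

"01100"


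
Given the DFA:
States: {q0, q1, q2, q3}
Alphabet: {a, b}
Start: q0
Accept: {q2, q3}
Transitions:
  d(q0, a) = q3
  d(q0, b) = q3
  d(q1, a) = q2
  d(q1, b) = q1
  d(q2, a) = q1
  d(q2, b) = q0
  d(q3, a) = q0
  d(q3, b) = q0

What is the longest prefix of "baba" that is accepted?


Run the DFA, marking each prefix where the state is accepting:
  "" -> q0 [reject]
  "b" -> q3 [accept]
  "ba" -> q0 [reject]
  "bab" -> q3 [accept]
  "baba" -> q0 [reject]

"bab"


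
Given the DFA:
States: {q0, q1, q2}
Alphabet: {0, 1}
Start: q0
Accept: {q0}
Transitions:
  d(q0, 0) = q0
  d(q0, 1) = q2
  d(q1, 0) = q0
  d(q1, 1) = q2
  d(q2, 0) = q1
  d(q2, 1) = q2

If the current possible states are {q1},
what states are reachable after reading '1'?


Apply transition on '1' from each current state:
  d(q1, 1) = q2

{q2}


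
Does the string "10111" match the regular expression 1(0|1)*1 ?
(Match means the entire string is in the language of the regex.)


|string| = 5; first = '1'; last = '1'

Yes, "10111" matches 1(0|1)*1


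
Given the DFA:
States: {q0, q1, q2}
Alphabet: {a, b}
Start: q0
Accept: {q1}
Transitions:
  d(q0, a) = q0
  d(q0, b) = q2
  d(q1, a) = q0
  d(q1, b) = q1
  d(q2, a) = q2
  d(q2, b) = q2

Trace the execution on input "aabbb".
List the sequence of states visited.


Input: aabbb
d(q0, a) = q0
d(q0, a) = q0
d(q0, b) = q2
d(q2, b) = q2
d(q2, b) = q2


q0 -> q0 -> q0 -> q2 -> q2 -> q2


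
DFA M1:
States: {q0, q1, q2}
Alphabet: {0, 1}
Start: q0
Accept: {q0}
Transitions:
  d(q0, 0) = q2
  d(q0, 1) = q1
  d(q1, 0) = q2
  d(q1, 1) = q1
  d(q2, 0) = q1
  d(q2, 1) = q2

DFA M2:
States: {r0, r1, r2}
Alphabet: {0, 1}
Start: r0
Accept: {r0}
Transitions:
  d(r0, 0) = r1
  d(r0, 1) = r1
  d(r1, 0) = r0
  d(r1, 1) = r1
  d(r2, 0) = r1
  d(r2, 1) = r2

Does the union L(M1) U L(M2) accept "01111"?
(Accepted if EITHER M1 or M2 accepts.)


M1: final=q2 accepted=False
M2: final=r1 accepted=False

No, union rejects (neither accepts)


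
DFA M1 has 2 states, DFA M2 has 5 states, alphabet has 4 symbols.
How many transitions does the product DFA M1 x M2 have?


Product DFA has 2 * 5 = 10 states.
Each has 4 transitions: 10 * 4 = 40

40


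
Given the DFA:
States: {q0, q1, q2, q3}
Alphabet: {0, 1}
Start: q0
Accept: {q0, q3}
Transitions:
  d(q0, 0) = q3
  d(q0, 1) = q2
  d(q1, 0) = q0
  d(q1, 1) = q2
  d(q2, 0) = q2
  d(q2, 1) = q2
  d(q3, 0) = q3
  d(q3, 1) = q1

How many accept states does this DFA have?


Accept states listed: {q0, q3}
Counting: q0(1) q3(2)

2


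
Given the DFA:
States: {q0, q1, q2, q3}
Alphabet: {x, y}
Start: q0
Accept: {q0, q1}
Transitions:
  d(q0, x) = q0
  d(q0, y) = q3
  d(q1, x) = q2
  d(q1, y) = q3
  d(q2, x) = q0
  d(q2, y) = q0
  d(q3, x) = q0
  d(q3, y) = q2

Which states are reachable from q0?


BFS from q0:
  layer 0: {q0}
  layer 1: {q3}
  layer 2: {q2}

{q0, q2, q3}


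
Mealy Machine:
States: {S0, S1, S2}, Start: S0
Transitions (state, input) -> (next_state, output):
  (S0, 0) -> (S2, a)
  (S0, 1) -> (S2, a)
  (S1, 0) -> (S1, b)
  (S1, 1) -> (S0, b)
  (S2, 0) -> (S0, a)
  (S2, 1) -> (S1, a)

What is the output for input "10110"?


Step-by-step:
  (S0, 1) -> (S2, a)
  (S2, 0) -> (S0, a)
  (S0, 1) -> (S2, a)
  (S2, 1) -> (S1, a)
  (S1, 0) -> (S1, b)

"aaaab"


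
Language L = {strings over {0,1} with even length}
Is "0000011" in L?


length = 7; 7 mod 2 = 1

No, "0000011" is not in L


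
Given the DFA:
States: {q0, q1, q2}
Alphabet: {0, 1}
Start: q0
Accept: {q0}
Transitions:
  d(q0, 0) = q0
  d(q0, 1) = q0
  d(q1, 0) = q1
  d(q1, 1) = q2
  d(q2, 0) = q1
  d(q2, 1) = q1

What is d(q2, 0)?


Looking up transition d(q2, 0)

q1


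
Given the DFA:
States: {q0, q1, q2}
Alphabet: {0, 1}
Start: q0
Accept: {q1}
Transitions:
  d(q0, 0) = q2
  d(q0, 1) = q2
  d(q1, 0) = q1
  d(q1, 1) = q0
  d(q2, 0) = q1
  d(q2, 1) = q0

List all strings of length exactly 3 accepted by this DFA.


All strings of length 3: 8 total
Accepted: 2

"000", "100"


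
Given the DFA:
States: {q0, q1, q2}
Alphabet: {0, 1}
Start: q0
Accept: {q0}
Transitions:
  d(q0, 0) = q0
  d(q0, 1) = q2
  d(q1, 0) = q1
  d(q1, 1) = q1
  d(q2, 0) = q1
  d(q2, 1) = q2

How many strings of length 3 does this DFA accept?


Enumerating all length-3 strings:
  "000" -> q0 [accept]
  "001" -> q2 [reject]
  "010" -> q1 [reject]
  "011" -> q2 [reject]
  "100" -> q1 [reject]
  "101" -> q1 [reject]
  "110" -> q1 [reject]
  "111" -> q2 [reject]

1 out of 8


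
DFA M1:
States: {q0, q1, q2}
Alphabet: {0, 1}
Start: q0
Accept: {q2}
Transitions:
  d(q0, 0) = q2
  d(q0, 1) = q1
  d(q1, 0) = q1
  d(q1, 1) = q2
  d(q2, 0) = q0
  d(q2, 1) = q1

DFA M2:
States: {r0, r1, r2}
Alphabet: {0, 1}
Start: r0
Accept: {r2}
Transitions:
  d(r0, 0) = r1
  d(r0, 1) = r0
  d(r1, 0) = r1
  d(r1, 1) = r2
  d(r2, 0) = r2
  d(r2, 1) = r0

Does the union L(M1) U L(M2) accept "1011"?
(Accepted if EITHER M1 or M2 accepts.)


M1: final=q1 accepted=False
M2: final=r0 accepted=False

No, union rejects (neither accepts)


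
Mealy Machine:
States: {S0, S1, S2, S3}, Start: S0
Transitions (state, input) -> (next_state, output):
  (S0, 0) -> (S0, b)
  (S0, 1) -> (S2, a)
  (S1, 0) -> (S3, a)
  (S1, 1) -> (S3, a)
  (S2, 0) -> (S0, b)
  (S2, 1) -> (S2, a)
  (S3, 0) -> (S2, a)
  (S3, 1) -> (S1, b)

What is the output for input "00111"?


Step-by-step:
  (S0, 0) -> (S0, b)
  (S0, 0) -> (S0, b)
  (S0, 1) -> (S2, a)
  (S2, 1) -> (S2, a)
  (S2, 1) -> (S2, a)

"bbaaa"


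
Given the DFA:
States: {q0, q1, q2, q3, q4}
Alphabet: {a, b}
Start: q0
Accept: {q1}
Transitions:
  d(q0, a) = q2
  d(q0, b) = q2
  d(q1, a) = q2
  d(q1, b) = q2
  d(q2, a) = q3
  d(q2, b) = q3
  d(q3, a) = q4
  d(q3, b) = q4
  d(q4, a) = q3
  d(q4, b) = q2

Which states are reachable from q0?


BFS from q0:
  layer 0: {q0}
  layer 1: {q2}
  layer 2: {q3}
  layer 3: {q4}

{q0, q2, q3, q4}


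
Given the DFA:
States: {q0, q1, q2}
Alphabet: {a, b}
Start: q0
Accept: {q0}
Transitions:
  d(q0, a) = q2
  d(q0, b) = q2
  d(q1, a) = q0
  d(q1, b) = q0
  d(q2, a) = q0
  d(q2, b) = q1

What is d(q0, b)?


Looking up transition d(q0, b)

q2


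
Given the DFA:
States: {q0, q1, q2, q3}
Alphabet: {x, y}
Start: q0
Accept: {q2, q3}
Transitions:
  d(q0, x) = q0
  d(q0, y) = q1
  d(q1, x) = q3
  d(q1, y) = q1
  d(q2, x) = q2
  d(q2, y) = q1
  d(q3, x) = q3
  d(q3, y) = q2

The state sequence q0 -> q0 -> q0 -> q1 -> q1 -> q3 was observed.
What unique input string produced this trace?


Trace back each transition to find the symbol:
  q0 --[x]--> q0
  q0 --[x]--> q0
  q0 --[y]--> q1
  q1 --[y]--> q1
  q1 --[x]--> q3

"xxyyx"


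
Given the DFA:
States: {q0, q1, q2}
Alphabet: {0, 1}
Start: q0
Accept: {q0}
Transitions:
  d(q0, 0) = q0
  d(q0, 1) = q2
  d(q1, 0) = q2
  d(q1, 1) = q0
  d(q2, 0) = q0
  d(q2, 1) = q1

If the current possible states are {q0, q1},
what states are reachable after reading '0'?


Apply transition on '0' from each current state:
  d(q0, 0) = q0
  d(q1, 0) = q2

{q0, q2}


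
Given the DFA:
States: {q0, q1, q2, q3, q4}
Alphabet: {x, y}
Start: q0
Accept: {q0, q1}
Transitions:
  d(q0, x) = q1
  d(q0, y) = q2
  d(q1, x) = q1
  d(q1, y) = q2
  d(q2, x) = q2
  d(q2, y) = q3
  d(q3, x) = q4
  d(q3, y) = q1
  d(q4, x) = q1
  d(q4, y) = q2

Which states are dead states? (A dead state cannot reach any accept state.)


Forward reachability from each state:
  q0 -> reaches accept state q0 (live)
  q1 -> reaches accept state q1 (live)
  q2 -> reaches accept state q1 (live)
  q3 -> reaches accept state q1 (live)
  q4 -> reaches accept state q1 (live)

None (all states can reach an accept state)


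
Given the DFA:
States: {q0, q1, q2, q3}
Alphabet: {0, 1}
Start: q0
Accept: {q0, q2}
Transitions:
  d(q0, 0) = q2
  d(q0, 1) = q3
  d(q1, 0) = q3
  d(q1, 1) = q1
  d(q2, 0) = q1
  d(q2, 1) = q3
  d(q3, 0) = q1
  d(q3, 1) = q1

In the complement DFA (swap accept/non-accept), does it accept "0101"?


Trace: q0 -> q2 -> q3 -> q1 -> q1
Final: q1
Original accept: {q0, q2}
Complement: q1 is not in original accept

Yes, complement accepts (original rejects)


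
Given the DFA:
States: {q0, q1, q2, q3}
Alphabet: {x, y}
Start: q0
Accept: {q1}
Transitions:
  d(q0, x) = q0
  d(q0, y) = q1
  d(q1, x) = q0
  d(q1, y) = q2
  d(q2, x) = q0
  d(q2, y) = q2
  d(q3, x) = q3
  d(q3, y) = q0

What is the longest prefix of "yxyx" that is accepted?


Run the DFA, marking each prefix where the state is accepting:
  "" -> q0 [reject]
  "y" -> q1 [accept]
  "yx" -> q0 [reject]
  "yxy" -> q1 [accept]
  "yxyx" -> q0 [reject]

"yxy"


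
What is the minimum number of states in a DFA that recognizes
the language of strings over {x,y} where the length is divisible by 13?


States track (length) mod 13.
Need 13 states: one per remainder 0..12; accept = remainder 0.

13


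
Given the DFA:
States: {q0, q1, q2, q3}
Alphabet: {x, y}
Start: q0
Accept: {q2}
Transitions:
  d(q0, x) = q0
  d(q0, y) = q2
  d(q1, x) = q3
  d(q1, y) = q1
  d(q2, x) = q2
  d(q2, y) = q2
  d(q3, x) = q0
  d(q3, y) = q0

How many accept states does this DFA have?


Accept states listed: {q2}
Counting: q2(1)

1


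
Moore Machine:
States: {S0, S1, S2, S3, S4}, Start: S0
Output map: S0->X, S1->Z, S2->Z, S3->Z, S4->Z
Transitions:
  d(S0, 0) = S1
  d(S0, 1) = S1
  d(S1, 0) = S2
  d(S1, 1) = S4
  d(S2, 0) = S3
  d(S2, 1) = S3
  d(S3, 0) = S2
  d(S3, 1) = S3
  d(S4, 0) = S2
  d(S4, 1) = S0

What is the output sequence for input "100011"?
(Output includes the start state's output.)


Start: S0 (output X)
  --1--> S1 (output Z)
  --0--> S2 (output Z)
  --0--> S3 (output Z)
  --0--> S2 (output Z)
  --1--> S3 (output Z)
  --1--> S3 (output Z)

"XZZZZZZ"


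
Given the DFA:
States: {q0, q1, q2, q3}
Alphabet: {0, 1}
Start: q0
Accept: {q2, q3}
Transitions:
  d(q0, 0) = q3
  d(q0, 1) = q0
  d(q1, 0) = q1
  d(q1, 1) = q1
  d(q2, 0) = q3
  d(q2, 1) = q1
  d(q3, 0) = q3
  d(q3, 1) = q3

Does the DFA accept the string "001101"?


Trace: q0 -> q3 -> q3 -> q3 -> q3 -> q3 -> q3
Final state: q3
Accept states: {q2, q3}

Yes, accepted (final state q3 is an accept state)


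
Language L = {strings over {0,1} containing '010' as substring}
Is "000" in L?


'010' does not occur

No, "000" is not in L


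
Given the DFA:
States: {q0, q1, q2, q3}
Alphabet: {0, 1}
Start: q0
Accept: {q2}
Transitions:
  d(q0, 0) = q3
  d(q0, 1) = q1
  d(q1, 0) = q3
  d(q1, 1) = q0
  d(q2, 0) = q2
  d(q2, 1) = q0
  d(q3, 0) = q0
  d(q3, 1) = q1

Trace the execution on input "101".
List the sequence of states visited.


Input: 101
d(q0, 1) = q1
d(q1, 0) = q3
d(q3, 1) = q1


q0 -> q1 -> q3 -> q1


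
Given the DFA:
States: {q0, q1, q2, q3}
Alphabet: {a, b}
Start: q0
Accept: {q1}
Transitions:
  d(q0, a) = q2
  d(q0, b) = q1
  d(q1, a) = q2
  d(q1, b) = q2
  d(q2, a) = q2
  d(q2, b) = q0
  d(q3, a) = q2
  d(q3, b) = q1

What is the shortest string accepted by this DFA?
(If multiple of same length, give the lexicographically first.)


BFS by string length (lex-first path to each state shown):
  len 0: q0<-""
  len 1: q1<-"b", q2<-"a"
Found accept state at length 1.

"b"


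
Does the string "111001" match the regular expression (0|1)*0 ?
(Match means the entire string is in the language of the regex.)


|string| = 6; first = '1'; last = '1'

No, "111001" does not match (0|1)*0


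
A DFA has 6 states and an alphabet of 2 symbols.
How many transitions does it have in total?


Each state has exactly one transition per symbol.
6 * 2 = 12

12


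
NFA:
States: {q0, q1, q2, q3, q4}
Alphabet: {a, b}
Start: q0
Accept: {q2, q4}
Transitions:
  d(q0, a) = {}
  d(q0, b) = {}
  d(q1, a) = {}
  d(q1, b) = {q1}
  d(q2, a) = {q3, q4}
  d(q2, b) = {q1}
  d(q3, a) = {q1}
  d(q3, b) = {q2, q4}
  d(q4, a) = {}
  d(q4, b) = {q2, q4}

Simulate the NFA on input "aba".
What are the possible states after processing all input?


Start: {q0}
  --a--> {}
  --b--> {}
  --a--> {}

{} (empty set, no valid transitions)
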